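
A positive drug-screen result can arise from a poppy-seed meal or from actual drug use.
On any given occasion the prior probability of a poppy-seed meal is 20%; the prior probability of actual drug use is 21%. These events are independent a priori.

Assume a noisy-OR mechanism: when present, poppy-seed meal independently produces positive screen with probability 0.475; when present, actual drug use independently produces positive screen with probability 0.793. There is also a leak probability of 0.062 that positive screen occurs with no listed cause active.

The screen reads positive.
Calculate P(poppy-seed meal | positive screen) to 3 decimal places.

P(poppy-seed meal | positive screen) ≈ 0.403

Under noisy-OR, P(positive screen | causes) = 1 − (1−0.062)·∏(1−qᵢ) over the active causes.
By total probability over the 4 (poppy-seed meal, actual drug use) configurations:
  P(positive screen) = 0.062×0.8×0.79 + 0.805834×0.8×0.21 + 0.50755×0.2×0.79 + 0.898063×0.2×0.21
        = 0.039184 + 0.135380 + 0.080193 + 0.037719 = 0.292476
Configurations with poppy-seed meal contribute 0.117912, so
  P(poppy-seed meal | positive screen) = 0.117912 / 0.292476 ≈ 0.403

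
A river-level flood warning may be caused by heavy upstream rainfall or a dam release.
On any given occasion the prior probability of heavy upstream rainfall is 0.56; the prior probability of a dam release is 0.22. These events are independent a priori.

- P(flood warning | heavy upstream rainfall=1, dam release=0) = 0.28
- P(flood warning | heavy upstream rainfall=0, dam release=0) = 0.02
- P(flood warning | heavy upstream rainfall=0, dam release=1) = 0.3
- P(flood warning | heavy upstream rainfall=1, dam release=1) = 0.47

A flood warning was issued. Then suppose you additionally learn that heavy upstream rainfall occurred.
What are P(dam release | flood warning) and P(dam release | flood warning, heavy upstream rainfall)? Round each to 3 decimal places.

P(dam release | flood warning) ≈ 0.402; P(dam release | flood warning, heavy upstream rainfall) ≈ 0.321

Weight on dam release=true, given the evidence: 0.029040 + 0.057904 = 0.086944
Denominator P(flood warning): 0.02×0.44×0.78 + 0.3×0.44×0.22 + 0.28×0.56×0.78 + 0.47×0.56×0.22 = 0.216112
Posterior = 0.086944 / 0.216112 ≈ 0.402

Now also conditioning on heavy upstream rainfall=true:
Enumerate both values of dam release and weight by the priors:
  P(flood warning | heavy upstream rainfall) = 0.28*0.78 + 0.47*0.22
        = 0.218400 + 0.103400 = 0.321800
Keeping only the dam release-present terms gives 0.103400, so
  P(dam release | flood warning, heavy upstream rainfall) = 0.103400 / 0.321800 ≈ 0.321
The drop from 0.402 to 0.321 is the explaining-away (discounting) effect.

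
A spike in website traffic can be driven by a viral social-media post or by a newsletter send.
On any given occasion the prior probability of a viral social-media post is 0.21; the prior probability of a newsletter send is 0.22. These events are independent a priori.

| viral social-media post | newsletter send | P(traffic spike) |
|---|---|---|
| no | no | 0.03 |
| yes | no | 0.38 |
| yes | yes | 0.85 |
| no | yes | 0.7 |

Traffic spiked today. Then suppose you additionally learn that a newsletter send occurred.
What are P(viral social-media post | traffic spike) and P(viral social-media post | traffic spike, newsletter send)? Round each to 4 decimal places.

Sum P(traffic spike|·) weighted by the priors over the 4 (viral social-media post, newsletter send) configurations:
  P(traffic spike) = 0.03×0.79×0.78 + 0.7×0.79×0.22 + 0.38×0.21×0.78 + 0.85×0.21×0.22
        = 0.018486 + 0.121660 + 0.062244 + 0.039270 = 0.241660
The terms with viral social-media post present sum to 0.101514, so
  P(viral social-media post | traffic spike) = 0.101514 / 0.241660 ≈ 0.4201

Now also conditioning on newsletter send=true:
Sum P(traffic spike|·) weighted by the priors over both values of viral social-media post:
  P(traffic spike | newsletter send) = 0.7·0.79 + 0.85·0.21
        = 0.553000 + 0.178500 = 0.731500
Keeping only the viral social-media post-present terms gives 0.178500, so
  P(viral social-media post | traffic spike, newsletter send) = 0.178500 / 0.731500 ≈ 0.2440
— newsletter send explains away the evidence for viral social-media post.

P(viral social-media post | traffic spike) ≈ 0.4201; P(viral social-media post | traffic spike, newsletter send) ≈ 0.2440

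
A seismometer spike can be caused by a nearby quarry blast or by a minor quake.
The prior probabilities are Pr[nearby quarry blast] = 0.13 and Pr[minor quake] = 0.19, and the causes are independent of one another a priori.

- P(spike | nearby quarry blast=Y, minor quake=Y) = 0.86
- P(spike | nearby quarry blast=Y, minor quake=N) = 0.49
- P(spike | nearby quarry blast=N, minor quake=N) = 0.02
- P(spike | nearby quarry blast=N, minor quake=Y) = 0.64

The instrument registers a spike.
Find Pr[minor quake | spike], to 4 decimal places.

Pr[minor quake | spike] ≈ 0.6591

For the numerator, keep only minor quake=true terms: 0.105792 + 0.021242 = 0.127034
Normalizer over all consistent configurations: 0.02·0.87·0.81 + 0.64·0.87·0.19 + 0.49·0.13·0.81 + 0.86·0.13·0.19 = 0.192725
Posterior = 0.127034 / 0.192725 ≈ 0.6591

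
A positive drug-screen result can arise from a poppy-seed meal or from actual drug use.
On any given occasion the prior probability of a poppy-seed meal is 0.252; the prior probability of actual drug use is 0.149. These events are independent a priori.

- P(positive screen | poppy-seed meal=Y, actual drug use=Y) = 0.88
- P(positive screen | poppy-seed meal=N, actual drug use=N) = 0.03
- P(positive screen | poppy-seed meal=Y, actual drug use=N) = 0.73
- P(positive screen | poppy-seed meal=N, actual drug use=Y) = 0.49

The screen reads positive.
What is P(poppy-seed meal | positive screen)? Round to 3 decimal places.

P(poppy-seed meal | positive screen) ≈ 0.720

Enumerate the 4 (poppy-seed meal, actual drug use) configurations and weight by the priors:
  P(positive screen) = 0.03·0.748·0.851 + 0.49·0.748·0.149 + 0.73·0.252·0.851 + 0.88·0.252·0.149
        = 0.019096 + 0.054611 + 0.156550 + 0.033042 = 0.263299
The terms with poppy-seed meal present sum to 0.189592, so
  P(poppy-seed meal | positive screen) = 0.189592 / 0.263299 ≈ 0.720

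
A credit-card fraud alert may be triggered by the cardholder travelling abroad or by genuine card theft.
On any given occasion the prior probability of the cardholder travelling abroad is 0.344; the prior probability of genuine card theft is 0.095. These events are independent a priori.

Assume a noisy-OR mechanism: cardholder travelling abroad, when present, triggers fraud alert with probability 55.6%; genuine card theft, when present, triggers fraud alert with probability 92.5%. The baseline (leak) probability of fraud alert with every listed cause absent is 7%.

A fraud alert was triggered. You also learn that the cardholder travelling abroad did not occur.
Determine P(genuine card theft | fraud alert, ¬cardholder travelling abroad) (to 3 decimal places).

Under noisy-OR, P(fraud alert | causes) = 1 − (1−0.07)·∏(1−qᵢ) over the active causes.
For the numerator, keep only genuine card theft=true terms: 0.93025*0.095 = 0.088374
Normalizer over all consistent configurations: 0.07*0.905 + 0.93025*0.095 = 0.151724
Posterior = 0.088374 / 0.151724 ≈ 0.582

P(genuine card theft | fraud alert, ¬cardholder travelling abroad) ≈ 0.582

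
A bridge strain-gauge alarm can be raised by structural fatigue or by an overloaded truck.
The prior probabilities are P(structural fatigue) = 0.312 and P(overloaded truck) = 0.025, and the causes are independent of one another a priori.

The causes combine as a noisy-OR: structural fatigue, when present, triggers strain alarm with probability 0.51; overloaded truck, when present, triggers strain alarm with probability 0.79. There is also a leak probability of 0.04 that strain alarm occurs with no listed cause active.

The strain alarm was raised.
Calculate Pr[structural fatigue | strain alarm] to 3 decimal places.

Under noisy-OR, P(strain alarm | causes) = 1 − (1−0.04)·∏(1−qᵢ) over the active causes.
P(strain alarm) = 0.04·0.688·0.975 + 0.7984·0.688·0.025 + 0.5296·0.312·0.975 + 0.901216·0.312·0.025 = 0.026832 + 0.013732 + 0.161104 + 0.007029 = 0.208697
Restricting to configurations with structural fatigue present: 0.161104 + 0.007029 = 0.168133.
So P(structural fatigue | strain alarm) = 0.168133/0.208697 ≈ 0.806.

Pr[structural fatigue | strain alarm] ≈ 0.806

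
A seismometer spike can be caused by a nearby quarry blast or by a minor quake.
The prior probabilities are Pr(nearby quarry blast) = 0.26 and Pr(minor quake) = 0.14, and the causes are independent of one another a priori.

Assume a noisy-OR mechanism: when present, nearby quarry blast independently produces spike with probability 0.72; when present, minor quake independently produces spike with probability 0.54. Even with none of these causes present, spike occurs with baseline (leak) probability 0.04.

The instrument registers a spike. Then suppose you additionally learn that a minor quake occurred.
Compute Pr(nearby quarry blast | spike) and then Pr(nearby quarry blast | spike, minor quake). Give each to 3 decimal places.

Pr(nearby quarry blast | spike) ≈ 0.701; Pr(nearby quarry blast | spike, minor quake) ≈ 0.355

Under noisy-OR, P(spike | causes) = 1 − (1−0.04)·∏(1−qᵢ) over the active causes.
Sum P(spike|·) weighted by the priors over the 4 (nearby quarry blast, minor quake) configurations:
  P(spike) = 0.04·0.74·0.86 + 0.5584·0.74·0.14 + 0.7312·0.26·0.86 + 0.876352·0.26·0.14
        = 0.025456 + 0.057850 + 0.163496 + 0.031899 = 0.278701
The terms with nearby quarry blast present sum to 0.195395, so
  P(nearby quarry blast | spike) = 0.195395 / 0.278701 ≈ 0.701

Now condition on the additional information:
Sum P(spike|·) weighted by the priors over both values of nearby quarry blast:
  P(spike | minor quake) = 0.5584*0.74 + 0.876352*0.26
        = 0.413216 + 0.227852 = 0.641068
Keeping only the nearby quarry blast-present terms gives 0.227852, so
  P(nearby quarry blast | spike, minor quake) = 0.227852 / 0.641068 ≈ 0.355
— minor quake explains away the evidence for nearby quarry blast.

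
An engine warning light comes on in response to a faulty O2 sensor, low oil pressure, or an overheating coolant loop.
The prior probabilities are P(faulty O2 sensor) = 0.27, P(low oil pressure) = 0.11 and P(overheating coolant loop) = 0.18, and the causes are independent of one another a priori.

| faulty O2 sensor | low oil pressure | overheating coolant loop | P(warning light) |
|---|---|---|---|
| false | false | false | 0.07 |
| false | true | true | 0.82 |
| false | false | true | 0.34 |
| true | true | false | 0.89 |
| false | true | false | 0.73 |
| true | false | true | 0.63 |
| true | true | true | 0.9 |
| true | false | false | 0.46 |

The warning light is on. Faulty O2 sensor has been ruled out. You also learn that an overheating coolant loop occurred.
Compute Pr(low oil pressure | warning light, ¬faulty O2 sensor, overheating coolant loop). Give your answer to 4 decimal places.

Weight on low oil pressure=true, given the evidence: 0.82·0.11 = 0.090200
The normalizing constant is 0.34·0.89 + 0.82·0.11 = 0.392800
Posterior = 0.090200 / 0.392800 ≈ 0.2296

Pr(low oil pressure | warning light, ¬faulty O2 sensor, overheating coolant loop) ≈ 0.2296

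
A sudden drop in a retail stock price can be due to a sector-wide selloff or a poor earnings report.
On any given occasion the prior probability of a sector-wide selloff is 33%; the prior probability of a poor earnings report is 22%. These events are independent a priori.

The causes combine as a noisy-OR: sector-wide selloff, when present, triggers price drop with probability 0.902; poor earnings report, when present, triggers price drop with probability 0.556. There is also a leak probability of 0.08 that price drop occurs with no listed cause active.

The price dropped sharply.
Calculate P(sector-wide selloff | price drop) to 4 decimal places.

P(sector-wide selloff | price drop) ≈ 0.7020

Under noisy-OR, P(price drop | causes) = 1 − (1−0.08)·∏(1−qᵢ) over the active causes.
P(price drop) = 0.08·0.67·0.78 + 0.59152·0.67·0.22 + 0.90984·0.33·0.78 + 0.959969·0.33·0.22 = 0.041808 + 0.087190 + 0.234193 + 0.069694 = 0.432885
Restricting to configurations with sector-wide selloff present: 0.234193 + 0.069694 = 0.303887.
So P(sector-wide selloff | price drop) = 0.303887/0.432885 ≈ 0.7020.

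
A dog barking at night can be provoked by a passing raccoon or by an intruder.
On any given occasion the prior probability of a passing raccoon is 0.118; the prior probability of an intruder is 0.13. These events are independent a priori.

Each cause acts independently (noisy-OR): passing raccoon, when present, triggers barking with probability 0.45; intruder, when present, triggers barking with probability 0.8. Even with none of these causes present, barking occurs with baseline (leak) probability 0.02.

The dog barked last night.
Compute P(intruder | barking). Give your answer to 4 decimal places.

Under noisy-OR, P(barking | causes) = 1 − (1−0.02)·∏(1−qᵢ) over the active causes.
By total probability over the 4 (passing raccoon, intruder) configurations:
  P(barking) = 0.02·0.882·0.87 + 0.804·0.882·0.13 + 0.461·0.118·0.87 + 0.8922·0.118·0.13
        = 0.015347 + 0.092187 + 0.047326 + 0.013686 = 0.168546
Configurations with intruder contribute 0.105873, so
  P(intruder | barking) = 0.105873 / 0.168546 ≈ 0.6282

P(intruder | barking) ≈ 0.6282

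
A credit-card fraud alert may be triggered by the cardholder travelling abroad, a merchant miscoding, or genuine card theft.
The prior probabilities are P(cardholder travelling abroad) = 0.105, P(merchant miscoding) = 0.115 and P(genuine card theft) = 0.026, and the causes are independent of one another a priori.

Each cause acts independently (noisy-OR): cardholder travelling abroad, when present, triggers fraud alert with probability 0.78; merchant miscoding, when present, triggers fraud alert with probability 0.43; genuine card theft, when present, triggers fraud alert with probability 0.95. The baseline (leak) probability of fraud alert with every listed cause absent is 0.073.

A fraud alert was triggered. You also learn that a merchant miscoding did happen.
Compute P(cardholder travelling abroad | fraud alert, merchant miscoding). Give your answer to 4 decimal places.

Under noisy-OR, P(fraud alert | causes) = 1 − (1−0.073)·∏(1−qᵢ) over the active causes.
Numerator (weight on configurations with cardholder travelling abroad): 0.090382 + 0.002714 = 0.093096
The normalizing constant is 0.47161*0.895*0.974 + 0.97358*0.895*0.026 + 0.883754*0.105*0.974 + 0.994188*0.105*0.026 = 0.526868
Posterior = 0.093096 / 0.526868 ≈ 0.1767

P(cardholder travelling abroad | fraud alert, merchant miscoding) ≈ 0.1767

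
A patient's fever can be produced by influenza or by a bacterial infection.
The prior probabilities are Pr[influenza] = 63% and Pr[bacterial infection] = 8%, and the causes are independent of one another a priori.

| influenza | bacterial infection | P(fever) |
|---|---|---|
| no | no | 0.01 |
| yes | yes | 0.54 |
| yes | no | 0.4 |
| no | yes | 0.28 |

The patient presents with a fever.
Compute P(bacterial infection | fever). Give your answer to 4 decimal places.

P(bacterial infection | fever) ≈ 0.1311

P(fever) = 0.01·0.37·0.92 + 0.28·0.37·0.08 + 0.4·0.63·0.92 + 0.54·0.63·0.08 = 0.003404 + 0.008288 + 0.231840 + 0.027216 = 0.270748
Of this, 0.035504 comes from 0.008288 + 0.027216 (the bacterial infection=true cases).
P(bacterial infection | fever) = 0.035504 / 0.270748 ≈ 0.1311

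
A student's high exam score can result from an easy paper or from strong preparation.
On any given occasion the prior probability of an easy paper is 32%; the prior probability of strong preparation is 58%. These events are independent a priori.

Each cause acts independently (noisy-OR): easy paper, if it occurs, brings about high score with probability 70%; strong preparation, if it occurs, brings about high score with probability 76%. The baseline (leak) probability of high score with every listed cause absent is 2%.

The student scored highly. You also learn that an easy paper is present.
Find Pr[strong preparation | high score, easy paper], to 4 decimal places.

Under noisy-OR, P(high score | causes) = 1 − (1−0.02)·∏(1−qᵢ) over the active causes.
Sum P(high score|·) weighted by the priors over both values of strong preparation:
  P(high score | easy paper) = 0.706·0.42 + 0.92944·0.58
        = 0.296520 + 0.539075 = 0.835595
Configurations with strong preparation contribute 0.539075, so
  P(strong preparation | high score, easy paper) = 0.539075 / 0.835595 ≈ 0.6451

Pr[strong preparation | high score, easy paper] ≈ 0.6451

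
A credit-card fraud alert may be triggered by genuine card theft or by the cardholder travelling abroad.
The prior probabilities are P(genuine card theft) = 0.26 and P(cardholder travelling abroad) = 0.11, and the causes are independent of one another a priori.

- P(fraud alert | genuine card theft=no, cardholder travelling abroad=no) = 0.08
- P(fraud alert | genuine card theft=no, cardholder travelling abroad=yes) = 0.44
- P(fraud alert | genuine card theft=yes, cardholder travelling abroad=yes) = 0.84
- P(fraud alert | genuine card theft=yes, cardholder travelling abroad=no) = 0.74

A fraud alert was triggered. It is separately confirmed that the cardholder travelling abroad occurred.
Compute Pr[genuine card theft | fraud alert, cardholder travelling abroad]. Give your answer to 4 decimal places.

P(fraud alert | cardholder travelling abroad) = 0.44*0.74 + 0.84*0.26 = 0.325600 + 0.218400 = 0.544000
Restricting to configurations with genuine card theft present: 0.84*0.26 = 0.218400.
Hence the posterior is 0.218400/0.544000 ≈ 0.4015.

Pr[genuine card theft | fraud alert, cardholder travelling abroad] ≈ 0.4015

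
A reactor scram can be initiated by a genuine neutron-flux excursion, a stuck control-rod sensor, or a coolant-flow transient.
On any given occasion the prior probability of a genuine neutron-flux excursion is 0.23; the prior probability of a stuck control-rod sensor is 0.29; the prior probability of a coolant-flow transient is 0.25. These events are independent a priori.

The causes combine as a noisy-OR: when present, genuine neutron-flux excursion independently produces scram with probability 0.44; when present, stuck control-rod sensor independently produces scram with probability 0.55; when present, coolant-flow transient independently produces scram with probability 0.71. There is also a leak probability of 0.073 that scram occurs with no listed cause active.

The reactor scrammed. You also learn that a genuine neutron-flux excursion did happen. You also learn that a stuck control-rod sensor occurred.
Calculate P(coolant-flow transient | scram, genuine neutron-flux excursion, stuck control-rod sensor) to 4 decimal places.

Under noisy-OR, P(scram | causes) = 1 − (1−0.073)·∏(1−qᵢ) over the active causes.
For the numerator, keep only coolant-flow transient=true terms: 0.932255·0.25 = 0.233064
The normalizing constant is 0.766396·0.75 + 0.932255·0.25 = 0.807861
Posterior = 0.233064 / 0.807861 ≈ 0.2885

P(coolant-flow transient | scram, genuine neutron-flux excursion, stuck control-rod sensor) ≈ 0.2885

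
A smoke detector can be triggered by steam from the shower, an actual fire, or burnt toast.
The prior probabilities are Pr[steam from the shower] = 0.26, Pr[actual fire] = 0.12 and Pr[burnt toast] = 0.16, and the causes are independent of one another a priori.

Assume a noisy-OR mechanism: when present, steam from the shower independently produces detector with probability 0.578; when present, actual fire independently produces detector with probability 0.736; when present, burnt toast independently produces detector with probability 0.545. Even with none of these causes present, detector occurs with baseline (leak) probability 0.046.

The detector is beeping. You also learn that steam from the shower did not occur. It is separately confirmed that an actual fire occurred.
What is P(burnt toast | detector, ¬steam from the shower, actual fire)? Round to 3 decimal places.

Under noisy-OR, P(detector | causes) = 1 − (1−0.046)·∏(1−qᵢ) over the active causes.
Enumerate both values of burnt toast and weight by the priors:
  P(detector | ¬steam from the shower, actual fire) = 0.748144*0.84 + 0.885406*0.16
        = 0.628441 + 0.141665 = 0.770106
Keeping only the burnt toast-present terms gives 0.141665, so
  P(burnt toast | detector, ¬steam from the shower, actual fire) = 0.141665 / 0.770106 ≈ 0.184

P(burnt toast | detector, ¬steam from the shower, actual fire) ≈ 0.184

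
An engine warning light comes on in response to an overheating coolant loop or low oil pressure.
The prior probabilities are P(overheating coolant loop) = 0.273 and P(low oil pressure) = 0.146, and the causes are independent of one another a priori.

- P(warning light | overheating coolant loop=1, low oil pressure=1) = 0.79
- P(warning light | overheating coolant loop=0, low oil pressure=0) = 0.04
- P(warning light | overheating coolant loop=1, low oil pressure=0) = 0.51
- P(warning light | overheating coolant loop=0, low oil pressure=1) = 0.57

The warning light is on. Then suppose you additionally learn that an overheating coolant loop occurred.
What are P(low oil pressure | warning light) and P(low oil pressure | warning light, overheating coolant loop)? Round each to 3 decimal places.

P(low oil pressure | warning light) ≈ 0.390; P(low oil pressure | warning light, overheating coolant loop) ≈ 0.209

P(warning light) = 0.04×0.727×0.854 + 0.57×0.727×0.146 + 0.51×0.273×0.854 + 0.79×0.273×0.146 = 0.024834 + 0.060501 + 0.118902 + 0.031488 = 0.235725
Restricting to configurations with low oil pressure present: 0.060501 + 0.031488 = 0.091989.
So P(low oil pressure | warning light) = 0.091989/0.235725 ≈ 0.390.

Now also conditioning on overheating coolant loop=true:
Weight on low oil pressure=true, given the evidence: 0.79*0.146 = 0.115340
Normalizer over all consistent configurations: 0.51*0.854 + 0.79*0.146 = 0.550880
Posterior = 0.115340 / 0.550880 ≈ 0.209
— overheating coolant loop explains away the evidence for low oil pressure.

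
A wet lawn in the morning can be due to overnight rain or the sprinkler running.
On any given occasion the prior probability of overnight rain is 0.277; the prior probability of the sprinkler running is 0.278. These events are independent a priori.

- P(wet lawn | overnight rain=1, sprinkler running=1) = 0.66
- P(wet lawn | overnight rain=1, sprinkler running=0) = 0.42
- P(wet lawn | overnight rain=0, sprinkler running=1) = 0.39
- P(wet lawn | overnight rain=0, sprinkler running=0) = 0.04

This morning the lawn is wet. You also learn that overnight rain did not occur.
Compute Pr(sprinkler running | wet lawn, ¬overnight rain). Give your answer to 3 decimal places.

Numerator (weight on configurations with sprinkler running): 0.39·0.278 = 0.108420
The normalizing constant is 0.04·0.722 + 0.39·0.278 = 0.137300
P(sprinkler running | wet lawn, ¬overnight rain) = 0.108420/0.137300 ≈ 0.790

Pr(sprinkler running | wet lawn, ¬overnight rain) ≈ 0.790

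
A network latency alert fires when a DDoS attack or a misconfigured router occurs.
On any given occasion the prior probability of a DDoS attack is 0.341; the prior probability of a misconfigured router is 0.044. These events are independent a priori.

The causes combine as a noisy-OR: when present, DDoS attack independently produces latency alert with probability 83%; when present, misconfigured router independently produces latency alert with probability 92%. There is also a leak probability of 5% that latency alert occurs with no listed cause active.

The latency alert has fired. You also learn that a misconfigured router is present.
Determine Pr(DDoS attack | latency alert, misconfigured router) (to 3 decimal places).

Under noisy-OR, P(latency alert | causes) = 1 − (1−0.05)·∏(1−qᵢ) over the active causes.
P(latency alert | misconfigured router) = 0.924*0.659 + 0.98708*0.341 = 0.608916 + 0.336594 = 0.945510
The DDoS attack-present share is 0.98708*0.341 = 0.336594.
P(DDoS attack | latency alert, misconfigured router) = 0.336594 / 0.945510 ≈ 0.356

Pr(DDoS attack | latency alert, misconfigured router) ≈ 0.356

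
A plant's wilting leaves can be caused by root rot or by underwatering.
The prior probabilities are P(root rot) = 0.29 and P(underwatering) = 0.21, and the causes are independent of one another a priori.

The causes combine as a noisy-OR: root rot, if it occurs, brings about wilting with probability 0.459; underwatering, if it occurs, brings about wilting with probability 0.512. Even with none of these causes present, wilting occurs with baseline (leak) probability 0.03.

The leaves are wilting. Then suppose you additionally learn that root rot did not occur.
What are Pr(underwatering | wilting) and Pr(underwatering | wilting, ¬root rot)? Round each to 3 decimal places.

Pr(underwatering | wilting) ≈ 0.496; Pr(underwatering | wilting, ¬root rot) ≈ 0.824

Under noisy-OR, P(wilting | causes) = 1 − (1−0.03)·∏(1−qᵢ) over the active causes.
P(wilting) = 0.03*0.71*0.79 + 0.52664*0.71*0.21 + 0.47523*0.29*0.79 + 0.743912*0.29*0.21 = 0.016827 + 0.078522 + 0.108875 + 0.045304 = 0.249528
Of this, 0.123826 comes from 0.078522 + 0.045304 (the underwatering=true cases).
So P(underwatering | wilting) = 0.123826/0.249528 ≈ 0.496.

Now condition on the additional information:
P(wilting | ¬root rot) = 0.03·0.79 + 0.52664·0.21 = 0.023700 + 0.110594 = 0.134294
The underwatering-present share is 0.52664·0.21 = 0.110594.
Hence the posterior is 0.110594/0.134294 ≈ 0.824.
With root rot excluded, underwatering must carry more of the explanatory weight for the wilting.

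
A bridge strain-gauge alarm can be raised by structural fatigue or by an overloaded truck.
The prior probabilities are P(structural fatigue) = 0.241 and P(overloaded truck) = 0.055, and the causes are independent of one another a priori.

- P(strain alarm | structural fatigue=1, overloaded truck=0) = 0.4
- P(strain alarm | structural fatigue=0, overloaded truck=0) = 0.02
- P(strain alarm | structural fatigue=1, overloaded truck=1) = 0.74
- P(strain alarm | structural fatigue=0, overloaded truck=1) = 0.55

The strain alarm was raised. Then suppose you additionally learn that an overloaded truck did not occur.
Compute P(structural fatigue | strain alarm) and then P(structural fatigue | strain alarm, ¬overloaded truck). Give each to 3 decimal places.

P(structural fatigue | strain alarm) ≈ 0.730; P(structural fatigue | strain alarm, ¬overloaded truck) ≈ 0.864

P(strain alarm) = 0.02*0.759*0.945 + 0.55*0.759*0.055 + 0.4*0.241*0.945 + 0.74*0.241*0.055 = 0.014345 + 0.022960 + 0.091098 + 0.009809 = 0.138212
The structural fatigue-present share is 0.091098 + 0.009809 = 0.100907.
Hence the posterior is 0.100907/0.138212 ≈ 0.730.

Now condition on the additional information:
P(strain alarm | ¬overloaded truck) = 0.02*0.759 + 0.4*0.241 = 0.015180 + 0.096400 = 0.111580
Of this, 0.096400 comes from 0.4*0.241 (the structural fatigue=true cases).
So P(structural fatigue | strain alarm, ¬overloaded truck) = 0.096400/0.111580 ≈ 0.864.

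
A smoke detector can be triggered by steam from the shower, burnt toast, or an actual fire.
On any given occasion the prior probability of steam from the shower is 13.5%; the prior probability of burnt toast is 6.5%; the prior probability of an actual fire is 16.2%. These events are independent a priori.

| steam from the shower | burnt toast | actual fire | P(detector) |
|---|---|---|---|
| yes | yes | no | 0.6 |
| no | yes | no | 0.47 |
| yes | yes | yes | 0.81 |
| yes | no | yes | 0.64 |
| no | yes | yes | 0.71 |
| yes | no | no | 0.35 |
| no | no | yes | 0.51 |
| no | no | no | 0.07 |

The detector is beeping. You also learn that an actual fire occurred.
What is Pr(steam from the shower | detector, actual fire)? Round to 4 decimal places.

Pr(steam from the shower | detector, actual fire) ≈ 0.1627

Weight on steam from the shower=true, given the evidence: 0.080784 + 0.007108 = 0.087892
Denominator P(detector | actual fire): 0.51·0.865·0.935 + 0.71·0.865·0.065 + 0.64·0.135·0.935 + 0.81·0.135·0.065 = 0.540287
Posterior = 0.087892 / 0.540287 ≈ 0.1627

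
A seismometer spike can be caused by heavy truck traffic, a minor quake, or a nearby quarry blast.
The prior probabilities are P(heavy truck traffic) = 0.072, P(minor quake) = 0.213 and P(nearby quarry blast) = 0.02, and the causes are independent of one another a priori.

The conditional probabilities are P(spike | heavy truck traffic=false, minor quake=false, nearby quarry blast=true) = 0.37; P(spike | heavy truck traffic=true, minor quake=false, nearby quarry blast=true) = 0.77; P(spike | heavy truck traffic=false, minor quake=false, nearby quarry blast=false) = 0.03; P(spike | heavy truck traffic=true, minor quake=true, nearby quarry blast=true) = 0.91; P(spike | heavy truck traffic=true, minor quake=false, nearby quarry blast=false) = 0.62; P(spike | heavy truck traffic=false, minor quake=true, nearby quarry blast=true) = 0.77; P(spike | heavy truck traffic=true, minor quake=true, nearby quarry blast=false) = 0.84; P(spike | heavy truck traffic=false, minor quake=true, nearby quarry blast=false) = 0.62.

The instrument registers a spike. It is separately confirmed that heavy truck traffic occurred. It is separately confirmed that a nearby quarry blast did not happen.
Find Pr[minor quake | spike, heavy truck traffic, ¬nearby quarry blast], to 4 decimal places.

Weight on minor quake=true, given the evidence: 0.84·0.213 = 0.178920
The normalizing constant is 0.62·0.787 + 0.84·0.213 = 0.666860
P(minor quake | spike, heavy truck traffic, ¬nearby quarry blast) = 0.178920/0.666860 ≈ 0.2683

Pr[minor quake | spike, heavy truck traffic, ¬nearby quarry blast] ≈ 0.2683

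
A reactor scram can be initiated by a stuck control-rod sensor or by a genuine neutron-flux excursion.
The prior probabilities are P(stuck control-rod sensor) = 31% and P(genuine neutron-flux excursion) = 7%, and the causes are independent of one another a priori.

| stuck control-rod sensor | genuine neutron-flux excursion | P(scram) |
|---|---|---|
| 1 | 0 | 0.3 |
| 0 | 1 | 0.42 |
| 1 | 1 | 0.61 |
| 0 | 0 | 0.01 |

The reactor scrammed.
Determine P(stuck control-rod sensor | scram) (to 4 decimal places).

P(stuck control-rod sensor | scram) ≈ 0.7888

P(scram) = 0.01×0.69×0.93 + 0.42×0.69×0.07 + 0.3×0.31×0.93 + 0.61×0.31×0.07 = 0.006417 + 0.020286 + 0.086490 + 0.013237 = 0.126430
Restricting to configurations with stuck control-rod sensor present: 0.086490 + 0.013237 = 0.099727.
Hence the posterior is 0.099727/0.126430 ≈ 0.7888.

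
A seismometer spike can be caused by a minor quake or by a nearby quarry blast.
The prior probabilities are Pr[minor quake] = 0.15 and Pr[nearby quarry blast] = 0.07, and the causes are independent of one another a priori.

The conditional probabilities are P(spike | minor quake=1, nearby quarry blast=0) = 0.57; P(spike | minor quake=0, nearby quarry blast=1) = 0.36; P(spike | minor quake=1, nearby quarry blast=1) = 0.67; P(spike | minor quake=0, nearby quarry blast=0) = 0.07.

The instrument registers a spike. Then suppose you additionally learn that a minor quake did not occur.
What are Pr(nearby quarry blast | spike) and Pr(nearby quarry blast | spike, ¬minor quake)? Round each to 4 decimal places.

Pr(nearby quarry blast | spike) ≈ 0.1742; Pr(nearby quarry blast | spike, ¬minor quake) ≈ 0.2791

P(spike) = 0.07*0.85*0.93 + 0.36*0.85*0.07 + 0.57*0.15*0.93 + 0.67*0.15*0.07 = 0.055335 + 0.021420 + 0.079515 + 0.007035 = 0.163305
Restricting to configurations with nearby quarry blast present: 0.021420 + 0.007035 = 0.028455.
So P(nearby quarry blast | spike) = 0.028455/0.163305 ≈ 0.1742.

Now also conditioning on minor quake≠true:
For the numerator, keep only nearby quarry blast=true terms: 0.36*0.07 = 0.025200
Denominator P(spike | ¬minor quake): 0.07*0.93 + 0.36*0.07 = 0.090300
P(nearby quarry blast | spike, ¬minor quake) = 0.025200/0.090300 ≈ 0.2791
Ruling out minor quake raises the posterior on nearby quarry blast — the flip side of explaining away.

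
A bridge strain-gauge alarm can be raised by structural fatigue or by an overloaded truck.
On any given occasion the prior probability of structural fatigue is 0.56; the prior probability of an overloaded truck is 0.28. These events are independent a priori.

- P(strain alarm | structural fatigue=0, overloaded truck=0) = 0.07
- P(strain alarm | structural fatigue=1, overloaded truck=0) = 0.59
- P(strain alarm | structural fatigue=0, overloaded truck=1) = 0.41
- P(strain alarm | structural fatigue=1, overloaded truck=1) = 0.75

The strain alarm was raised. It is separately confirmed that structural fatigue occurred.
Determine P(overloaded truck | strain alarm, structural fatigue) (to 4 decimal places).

Sum P(strain alarm|·) weighted by the priors over both values of overloaded truck:
  P(strain alarm | structural fatigue) = 0.59×0.72 + 0.75×0.28
        = 0.424800 + 0.210000 = 0.634800
The terms with overloaded truck present sum to 0.210000, so
  P(overloaded truck | strain alarm, structural fatigue) = 0.210000 / 0.634800 ≈ 0.3308

P(overloaded truck | strain alarm, structural fatigue) ≈ 0.3308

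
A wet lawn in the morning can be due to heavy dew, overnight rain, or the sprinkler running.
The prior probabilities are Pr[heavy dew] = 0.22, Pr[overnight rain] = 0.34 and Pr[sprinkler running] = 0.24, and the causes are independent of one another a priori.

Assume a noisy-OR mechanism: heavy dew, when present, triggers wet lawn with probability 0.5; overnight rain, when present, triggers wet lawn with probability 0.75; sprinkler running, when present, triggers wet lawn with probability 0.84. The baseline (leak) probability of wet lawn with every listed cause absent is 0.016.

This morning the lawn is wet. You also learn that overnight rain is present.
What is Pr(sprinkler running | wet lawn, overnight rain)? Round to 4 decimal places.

Pr(sprinkler running | wet lawn, overnight rain) ≈ 0.2807

Under noisy-OR, P(wet lawn | causes) = 1 − (1−0.016)·∏(1−qᵢ) over the active causes.
By total probability over the 4 (heavy dew, sprinkler running) configurations:
  P(wet lawn | overnight rain) = 0.754×0.78×0.76 + 0.96064×0.78×0.24 + 0.877×0.22×0.76 + 0.98032×0.22×0.24
        = 0.446971 + 0.179832 + 0.146634 + 0.051761 = 0.825198
Keeping only the sprinkler running-present terms gives 0.231593, so
  P(sprinkler running | wet lawn, overnight rain) = 0.231593 / 0.825198 ≈ 0.2807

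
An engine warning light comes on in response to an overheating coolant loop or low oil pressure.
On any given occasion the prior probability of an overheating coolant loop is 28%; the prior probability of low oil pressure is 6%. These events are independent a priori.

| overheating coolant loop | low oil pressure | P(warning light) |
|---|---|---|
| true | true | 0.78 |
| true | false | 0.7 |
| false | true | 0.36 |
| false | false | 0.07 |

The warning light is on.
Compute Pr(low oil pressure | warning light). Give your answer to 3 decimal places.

Pr(low oil pressure | warning light) ≈ 0.110

By total probability over the 4 (overheating coolant loop, low oil pressure) configurations:
  P(warning light) = 0.07*0.72*0.94 + 0.36*0.72*0.06 + 0.7*0.28*0.94 + 0.78*0.28*0.06
        = 0.047376 + 0.015552 + 0.184240 + 0.013104 = 0.260272
The terms with low oil pressure present sum to 0.028656, so
  P(low oil pressure | warning light) = 0.028656 / 0.260272 ≈ 0.110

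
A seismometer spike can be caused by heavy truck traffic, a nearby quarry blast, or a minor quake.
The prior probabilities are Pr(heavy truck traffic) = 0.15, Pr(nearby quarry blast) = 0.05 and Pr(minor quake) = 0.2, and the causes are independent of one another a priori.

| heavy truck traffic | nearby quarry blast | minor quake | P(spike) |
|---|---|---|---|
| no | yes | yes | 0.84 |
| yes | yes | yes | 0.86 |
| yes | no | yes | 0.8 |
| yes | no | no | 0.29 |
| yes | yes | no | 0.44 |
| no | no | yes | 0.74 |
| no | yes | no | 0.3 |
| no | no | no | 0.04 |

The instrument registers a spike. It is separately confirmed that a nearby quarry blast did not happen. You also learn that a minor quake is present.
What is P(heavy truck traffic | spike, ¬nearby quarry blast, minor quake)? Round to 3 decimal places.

P(heavy truck traffic | spike, ¬nearby quarry blast, minor quake) ≈ 0.160

For the numerator, keep only heavy truck traffic=true terms: 0.8·0.15 = 0.120000
The normalizing constant is 0.74·0.85 + 0.8·0.15 = 0.749000
P(heavy truck traffic | spike, ¬nearby quarry blast, minor quake) = 0.120000/0.749000 ≈ 0.160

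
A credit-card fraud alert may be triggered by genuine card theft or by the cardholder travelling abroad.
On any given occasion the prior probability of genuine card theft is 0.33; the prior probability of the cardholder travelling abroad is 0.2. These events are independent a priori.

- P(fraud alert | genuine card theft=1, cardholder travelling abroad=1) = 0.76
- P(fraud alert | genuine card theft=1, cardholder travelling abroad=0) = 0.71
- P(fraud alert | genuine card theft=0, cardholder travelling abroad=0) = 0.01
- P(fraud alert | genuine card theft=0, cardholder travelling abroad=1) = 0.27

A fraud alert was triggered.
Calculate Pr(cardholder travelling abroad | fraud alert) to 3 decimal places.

Pr(cardholder travelling abroad | fraud alert) ≈ 0.309

For the numerator, keep only cardholder travelling abroad=true terms: 0.036180 + 0.050160 = 0.086340
The normalizing constant is 0.01*0.67*0.8 + 0.27*0.67*0.2 + 0.71*0.33*0.8 + 0.76*0.33*0.2 = 0.279140
P(cardholder travelling abroad | fraud alert) = 0.086340/0.279140 ≈ 0.309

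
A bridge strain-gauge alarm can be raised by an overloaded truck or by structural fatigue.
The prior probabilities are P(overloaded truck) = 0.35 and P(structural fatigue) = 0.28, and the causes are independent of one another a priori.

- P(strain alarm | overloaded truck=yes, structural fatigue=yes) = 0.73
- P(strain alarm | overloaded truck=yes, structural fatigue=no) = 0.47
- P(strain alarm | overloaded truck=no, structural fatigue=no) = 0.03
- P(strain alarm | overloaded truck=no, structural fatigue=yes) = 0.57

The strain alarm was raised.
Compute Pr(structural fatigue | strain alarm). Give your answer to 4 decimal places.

Pr(structural fatigue | strain alarm) ≈ 0.5695

P(strain alarm) = 0.03*0.65*0.72 + 0.57*0.65*0.28 + 0.47*0.35*0.72 + 0.73*0.35*0.28 = 0.014040 + 0.103740 + 0.118440 + 0.071540 = 0.307760
The structural fatigue-present share is 0.103740 + 0.071540 = 0.175280.
So P(structural fatigue | strain alarm) = 0.175280/0.307760 ≈ 0.5695.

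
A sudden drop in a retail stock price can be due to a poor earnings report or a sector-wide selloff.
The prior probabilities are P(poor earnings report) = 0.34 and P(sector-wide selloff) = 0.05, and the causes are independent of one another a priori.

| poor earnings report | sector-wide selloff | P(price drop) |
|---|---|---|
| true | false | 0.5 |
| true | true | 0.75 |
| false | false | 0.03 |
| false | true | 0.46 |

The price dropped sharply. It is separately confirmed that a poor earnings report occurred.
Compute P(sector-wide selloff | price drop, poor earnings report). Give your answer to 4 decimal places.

By total probability over both values of sector-wide selloff:
  P(price drop | poor earnings report) = 0.5*0.95 + 0.75*0.05
        = 0.475000 + 0.037500 = 0.512500
The terms with sector-wide selloff present sum to 0.037500, so
  P(sector-wide selloff | price drop, poor earnings report) = 0.037500 / 0.512500 ≈ 0.0732

P(sector-wide selloff | price drop, poor earnings report) ≈ 0.0732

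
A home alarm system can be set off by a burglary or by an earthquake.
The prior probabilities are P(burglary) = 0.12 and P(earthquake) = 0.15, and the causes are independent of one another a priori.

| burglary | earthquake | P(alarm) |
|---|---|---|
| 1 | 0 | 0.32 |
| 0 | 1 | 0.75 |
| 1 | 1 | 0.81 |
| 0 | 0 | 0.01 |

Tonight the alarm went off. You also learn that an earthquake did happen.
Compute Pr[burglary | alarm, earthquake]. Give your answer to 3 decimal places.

Pr[burglary | alarm, earthquake] ≈ 0.128

Enumerate both values of burglary and weight by the priors:
  P(alarm | earthquake) = 0.75*0.88 + 0.81*0.12
        = 0.660000 + 0.097200 = 0.757200
The terms with burglary present sum to 0.097200, so
  P(burglary | alarm, earthquake) = 0.097200 / 0.757200 ≈ 0.128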